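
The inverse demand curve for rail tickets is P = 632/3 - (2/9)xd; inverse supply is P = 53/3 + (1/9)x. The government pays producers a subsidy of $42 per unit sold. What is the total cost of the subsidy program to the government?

Government cost = $29610

Pre-subsidy: 632/3 - (2/9)x = 53/3 + (1/9)x gives x* = 579 and P* = 82.
With the subsidy, sellers receive Ps = Pb + 42 for each unit, where Pb is the price buyers pay.
On the curves, Pb = 632/3 - (2/9)x and Ps = 53/3 + (1/9)x; the wedge Ps − Pb = 42 gives 53/3 + (1/9)x − (632/3 - (2/9)x) = 42, so x' = 705.
Then Pb = 632/3 − (2/9)·705 = 54 and Ps = 53/3 + (1/9)·705 = 96.
Government outlay = subsidy × quantity = 42 × 705 = 29610.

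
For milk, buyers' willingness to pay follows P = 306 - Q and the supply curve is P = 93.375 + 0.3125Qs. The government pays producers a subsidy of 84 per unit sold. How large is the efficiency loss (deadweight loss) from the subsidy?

Pre-subsidy: 306 - Q = 93.375 + 0.3125Q gives Q* = 162 and P* = 144.
With the subsidy, sellers receive Ps = Pb + 84 for each unit, where Pb is the price buyers pay.
On the curves, Pb = 306 - Q and Ps = 93.375 + 0.3125Q; the wedge Ps − Pb = 84 gives 93.375 + 0.3125Q − (306 - Q) = 84, so Q' = 226.
Then Pb = 306 − 1·226 = 80 and Ps = 93.375 + 0.3125·226 = 164.
The subsidy expands output by 226 − 162 = 64 past the efficient level; on those units the gap between marginal cost and willingness to pay runs from 0 up to 84.
DWL = ½ × 84 × 64 = 2688.

Deadweight loss = 2688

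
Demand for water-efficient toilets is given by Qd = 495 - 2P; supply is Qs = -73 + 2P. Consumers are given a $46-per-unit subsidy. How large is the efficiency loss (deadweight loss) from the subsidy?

Deadweight loss = $1058

Pre-subsidy: 495 - 2P = -73 + 2P gives P* = 142, Q* = 211.
With the rebate, buyers effectively pay Pb = Ps − 46, where Ps is the price sellers receive.
Demand in terms of Ps becomes Qd = 495 − 2(Ps − 46) = 587 - 2Ps. Setting this equal to supply: 587 - 2Ps = -73 + 2Ps, so Ps = 165.
Buyers pay Pb = 165 − 46 = 119; Q' = -73 + 2·165 = 257.
The subsidy expands output by 257 − 211 = 46 past the efficient level; on those units the gap between marginal cost and willingness to pay runs from 0 up to 46.
DWL = ½ × 46 × 46 = 1058.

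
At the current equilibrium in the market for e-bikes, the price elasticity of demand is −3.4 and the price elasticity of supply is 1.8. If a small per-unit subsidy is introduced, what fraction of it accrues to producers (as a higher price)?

Producer share = 17/26

For a small subsidy around the equilibrium, the benefit split depends on the relative slopes, which at a point are proportional to the elasticities.
Buyer share = εs/(εs + |εd|) = 1.8/(1.8 + 3.4) = 9/26; seller share = |εd|/(εs + |εd|) = 17/26.
So producers capture 17/26 of the subsidy.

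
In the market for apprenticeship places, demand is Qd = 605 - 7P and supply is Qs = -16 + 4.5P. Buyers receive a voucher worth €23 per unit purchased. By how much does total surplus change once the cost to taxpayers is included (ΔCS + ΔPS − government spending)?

Net change in total surplus = -€724.5

Pre-subsidy: 605 - 7P = -16 + 4.5P gives P* = 54, Q* = 227.
With the rebate, buyers effectively pay Pb = Ps − 23, where Ps is the price sellers receive.
Demand in terms of Ps becomes Qd = 605 − 7(Ps − 23) = 766 - 7Ps. Setting this equal to supply: 766 - 7Ps = -16 + 4.5Ps, so Ps = 68.
Buyers pay Pb = 68 − 23 = 45; Q' = -16 + 4.5·68 = 290.
ΔCS = ½(227 + 290)(54 − 45) = 2326.5; ΔPS = ½(227 + 290)(68 − 54) = 3619.
Government spending = 23 × 290 = 6670.
Net change = 2326.5 + 3619 − 6670 = -724.5. The loss equals the DWL triangle ½·23·63.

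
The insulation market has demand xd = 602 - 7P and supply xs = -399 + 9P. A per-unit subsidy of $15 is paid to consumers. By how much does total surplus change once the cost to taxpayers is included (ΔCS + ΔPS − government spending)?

Net change in total surplus = -$442.96875

Pre-subsidy: 602 - 7P = -399 + 9P gives P* = 62.5625, x* = 164.0625.
With the rebate, buyers effectively pay Pb = Ps − 15, where Ps is the price sellers receive.
Demand in terms of Ps becomes xd = 602 − 7(Ps − 15) = 707 - 7Ps. Setting this equal to supply: 707 - 7Ps = -399 + 9Ps, so Ps = 69.125.
Buyers pay Pb = 69.125 − 15 = 54.125; x' = -399 + 9·69.125 = 223.125.
ΔCS = ½(164.0625 + 223.125)(62.5625 − 54.125) = 1633.447265625; ΔPS = ½(164.0625 + 223.125)(69.125 − 62.5625) = 1270.458984375.
Government spending = 15 × 223.125 = 3346.875.
Net change = 1633.447265625 + 1270.458984375 − 3346.875 = -442.96875. The loss equals the DWL triangle ½·15·59.0625.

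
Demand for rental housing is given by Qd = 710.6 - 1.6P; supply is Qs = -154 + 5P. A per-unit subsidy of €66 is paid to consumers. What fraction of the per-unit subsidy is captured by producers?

Producer share = 8/33

Pre-subsidy: 710.6 - 1.6P = -154 + 5P gives P* = 131, Q* = 501.
With the rebate, buyers effectively pay Pb = Ps − 66, where Ps is the price sellers receive.
Demand in terms of Ps becomes Qd = 710.6 − 1.6(Ps − 66) = 816.2 - 1.6Ps. Setting this equal to supply: 816.2 - 1.6Ps = -154 + 5Ps, so Ps = 147.
Buyers pay Pb = 147 − 66 = 81; Q' = -154 + 5·147 = 581.
Buyers' price falls by P* − Pb = 131 − 81 = 50; sellers' price rises by Ps − P* = 147 − 131 = 16.
So producers capture 16/66 = 8/33 of each unit of subsidy.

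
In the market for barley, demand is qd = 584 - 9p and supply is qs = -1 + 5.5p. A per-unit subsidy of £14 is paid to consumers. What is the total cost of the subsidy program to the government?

Government cost = 109088/29

Pre-subsidy: 584 - 9p = -1 + 5.5p gives p* = 1170/29, q* = 6406/29.
With the rebate, buyers effectively pay pb = ps − 14, where ps is the price sellers receive.
Demand in terms of ps becomes qd = 584 − 9(ps − 14) = 710 - 9ps. Setting this equal to supply: 710 - 9ps = -1 + 5.5ps, so ps = 1422/29.
Buyers pay pb = 1422/29 − 14 = 1016/29; q' = -1 + 5.5·(1422/29) = 7792/29.
Government outlay = subsidy × quantity = 14 × 7792/29 = 109088/29.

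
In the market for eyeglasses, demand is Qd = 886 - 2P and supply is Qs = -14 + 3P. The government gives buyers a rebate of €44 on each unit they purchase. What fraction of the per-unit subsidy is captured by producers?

Producer share = 0.4

Pre-subsidy: 886 - 2P = -14 + 3P gives P* = 180, Q* = 526.
With the rebate, buyers effectively pay Pb = Ps − 44, where Ps is the price sellers receive.
Demand in terms of Ps becomes Qd = 886 − 2(Ps − 44) = 974 - 2Ps. Setting this equal to supply: 974 - 2Ps = -14 + 3Ps, so Ps = 197.6.
Buyers pay Pb = 197.6 − 44 = 153.6; Q' = -14 + 3·197.6 = 578.8.
Buyers' price falls by P* − Pb = 180 − 153.6 = 26.4; sellers' price rises by Ps − P* = 197.6 − 180 = 17.6.
So producers capture 17.6/44 = 0.4 of each unit of subsidy.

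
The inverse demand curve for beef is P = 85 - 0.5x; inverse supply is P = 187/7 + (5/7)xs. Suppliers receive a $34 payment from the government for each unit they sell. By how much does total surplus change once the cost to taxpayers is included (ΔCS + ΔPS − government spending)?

Pre-subsidy: 85 - 0.5x = 187/7 + (5/7)x gives x* = 48 and P* = 61.
With the subsidy, sellers receive Ps = Pb + 34 for each unit, where Pb is the price buyers pay.
On the curves, Pb = 85 - 0.5x and Ps = 187/7 + (5/7)x; the wedge Ps − Pb = 34 gives 187/7 + (5/7)x − (85 - 0.5x) = 34, so x' = 76.
Then Pb = 85 − 0.5·76 = 47 and Ps = 187/7 + (5/7)·76 = 81.
ΔCS = ½(48 + 76)(61 − 47) = 868; ΔPS = ½(48 + 76)(81 − 61) = 1240.
Government spending = 34 × 76 = 2584.
Net change = 868 + 1240 − 2584 = -476. The loss equals the DWL triangle ½·34·28.

Net change in total surplus = -$476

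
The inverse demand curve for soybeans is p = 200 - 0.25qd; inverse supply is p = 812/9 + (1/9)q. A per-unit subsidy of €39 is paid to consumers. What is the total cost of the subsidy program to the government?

Government cost = €16068

Pre-subsidy: 200 - 0.25q = 812/9 + (1/9)q gives q* = 304 and p* = 124.
With the rebate, buyers effectively pay pb = ps − 39, where ps is the price sellers receive.
On the curves, pb = 200 - 0.25q and ps = 812/9 + (1/9)q; the wedge ps − pb = 39 gives 812/9 + (1/9)q − (200 - 0.25q) = 39, so q' = 412.
Then pb = 200 − 0.25·412 = 97 and ps = 812/9 + (1/9)·412 = 136.
Government outlay = subsidy × quantity = 39 × 412 = 16068.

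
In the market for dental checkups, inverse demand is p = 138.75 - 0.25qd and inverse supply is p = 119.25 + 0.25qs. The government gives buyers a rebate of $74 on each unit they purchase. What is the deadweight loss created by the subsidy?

Pre-subsidy: 138.75 - 0.25q = 119.25 + 0.25q gives q* = 39 and p* = 129.
With the rebate, buyers effectively pay pb = ps − 74, where ps is the price sellers receive.
On the curves, pb = 138.75 - 0.25q and ps = 119.25 + 0.25q; the wedge ps − pb = 74 gives 119.25 + 0.25q − (138.75 - 0.25q) = 74, so q' = 187.
Then pb = 138.75 − 0.25·187 = 92 and ps = 119.25 + 0.25·187 = 166.
The subsidy expands output by 187 − 39 = 148 past the efficient level; on those units the gap between marginal cost and willingness to pay runs from 0 up to 74.
DWL = ½ × 74 × 148 = 5476.

Deadweight loss = $5476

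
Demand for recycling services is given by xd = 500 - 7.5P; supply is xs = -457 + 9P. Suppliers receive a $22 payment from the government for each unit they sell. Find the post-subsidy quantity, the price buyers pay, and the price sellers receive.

x' = 155; buyers pay $46; sellers receive $68

Pre-subsidy: 500 - 7.5P = -457 + 9P gives P* = 58, x* = 65.
With the subsidy, sellers receive Ps = Pb + 22 for each unit, where Pb is the price buyers pay.
Supply in terms of Pb becomes xs = -457 + 9(Pb + 22) = -259 + 9Pb. Setting this equal to demand: 500 - 7.5Pb = -259 + 9Pb, so Pb = 46.
Sellers receive Ps = 46 + 22 = 68; x' = 500 − 7.5·46 = 155.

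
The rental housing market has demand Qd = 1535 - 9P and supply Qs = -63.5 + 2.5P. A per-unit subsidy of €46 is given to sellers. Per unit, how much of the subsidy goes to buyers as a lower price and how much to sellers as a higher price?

Pre-subsidy: 1535 - 9P = -63.5 + 2.5P gives P* = 139, Q* = 284.
With the subsidy, sellers receive Ps = Pb + 46 for each unit, where Pb is the price buyers pay.
Supply in terms of Pb becomes Qs = -63.5 + 2.5(Pb + 46) = 51.5 + 2.5Pb. Setting this equal to demand: 1535 - 9Pb = 51.5 + 2.5Pb, so Pb = 129.
Sellers receive Ps = 129 + 46 = 175; Q' = 1535 − 9·129 = 374.
Buyers' price falls by P* − Pb = 139 − 129 = 10; sellers' price rises by Ps − P* = 175 − 139 = 36.

Buyers gain €10 per unit; sellers gain €36 per unit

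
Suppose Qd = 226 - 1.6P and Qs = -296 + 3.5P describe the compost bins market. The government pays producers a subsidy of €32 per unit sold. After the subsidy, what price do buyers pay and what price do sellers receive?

Pre-subsidy: 226 - 1.6P = -296 + 3.5P gives P* = 1740/17, Q* = 1058/17.
With the subsidy, sellers receive Ps = Pb + 32 for each unit, where Pb is the price buyers pay.
Supply in terms of Pb becomes Qs = -296 + 3.5(Pb + 32) = -184 + 3.5Pb. Setting this equal to demand: 226 - 1.6Pb = -184 + 3.5Pb, so Pb = 4100/51.
Sellers receive Ps = 4100/51 + 32 = 5732/51; Q' = 226 − 1.6·(4100/51) = 4966/51.

Buyers pay 4100/51; sellers receive 5732/51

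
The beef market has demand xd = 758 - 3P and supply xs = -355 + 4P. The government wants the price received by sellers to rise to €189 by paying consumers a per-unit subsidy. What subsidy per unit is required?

At a seller price of 189, quantity supplied is -355 + 4·189 = 401.
Buyers absorb 401 only when they pay Pb with 758 − 3·Pb = 401, i.e. Pb = 119.
s = Ps − Pb = 189 − 119 = 70.

Required subsidy s = €70 per unit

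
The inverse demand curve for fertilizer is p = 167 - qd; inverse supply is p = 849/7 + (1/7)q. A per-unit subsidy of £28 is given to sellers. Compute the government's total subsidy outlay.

Government cost = £1806

Pre-subsidy: 167 - q = 849/7 + (1/7)q gives q* = 40 and p* = 127.
With the subsidy, sellers receive ps = pb + 28 for each unit, where pb is the price buyers pay.
On the curves, pb = 167 - q and ps = 849/7 + (1/7)q; the wedge ps − pb = 28 gives 849/7 + (1/7)q − (167 - q) = 28, so q' = 64.5.
Then pb = 167 − 1·64.5 = 102.5 and ps = 849/7 + (1/7)·64.5 = 130.5.
Government outlay = subsidy × quantity = 28 × 64.5 = 1806.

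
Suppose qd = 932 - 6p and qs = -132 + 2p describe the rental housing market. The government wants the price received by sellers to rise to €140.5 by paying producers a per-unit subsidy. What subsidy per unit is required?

At a seller price of 140.5, quantity supplied is -132 + 2·140.5 = 149.
Buyers absorb 149 only when they pay pb with 932 − 6·pb = 149, i.e. pb = 130.5.
s = ps − pb = 140.5 − 130.5 = 10.

Required subsidy s = €10 per unit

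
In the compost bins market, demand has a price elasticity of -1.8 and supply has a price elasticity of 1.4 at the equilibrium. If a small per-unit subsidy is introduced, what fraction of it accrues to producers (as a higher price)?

For a small subsidy around the equilibrium, the benefit split depends on the relative slopes, which at a point are proportional to the elasticities.
Buyer share = εs/(εs + |εd|) = 1.4/(1.4 + 1.8) = 0.4375; seller share = |εd|/(εs + |εd|) = 0.5625.
So producers capture 0.5625 of the subsidy.

Producer share = 0.5625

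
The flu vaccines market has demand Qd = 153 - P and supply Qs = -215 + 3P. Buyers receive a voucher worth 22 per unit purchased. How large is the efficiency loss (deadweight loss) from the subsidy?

Deadweight loss = 181.5

Pre-subsidy: 153 - P = -215 + 3P gives P* = 92, Q* = 61.
With the rebate, buyers effectively pay Pb = Ps − 22, where Ps is the price sellers receive.
Demand in terms of Ps becomes Qd = 153 − 1(Ps − 22) = 175 - Ps. Setting this equal to supply: 175 - Ps = -215 + 3Ps, so Ps = 97.5.
Buyers pay Pb = 97.5 − 22 = 75.5; Q' = -215 + 3·97.5 = 77.5.
The subsidy expands output by 77.5 − 61 = 16.5 past the efficient level; on those units the gap between marginal cost and willingness to pay runs from 0 up to 22.
DWL = ½ × 22 × 16.5 = 181.5.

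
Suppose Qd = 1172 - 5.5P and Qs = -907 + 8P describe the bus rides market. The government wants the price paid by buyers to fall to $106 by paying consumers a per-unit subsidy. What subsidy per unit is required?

Required subsidy s = $81 per unit

At a buyer price of 106, quantity demanded is 1172 − 5.5·106 = 589.
Sellers supply 589 only when they receive Ps with -907 + 8·Ps = 589, i.e. Ps = 187.
s = Ps − Pb = 187 − 106 = 81.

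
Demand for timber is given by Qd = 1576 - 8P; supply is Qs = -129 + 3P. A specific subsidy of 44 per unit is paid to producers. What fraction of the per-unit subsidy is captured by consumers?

Consumer share = 3/11

Pre-subsidy: 1576 - 8P = -129 + 3P gives P* = 155, Q* = 336.
With the subsidy, sellers receive Ps = Pb + 44 for each unit, where Pb is the price buyers pay.
Supply in terms of Pb becomes Qs = -129 + 3(Pb + 44) = 3 + 3Pb. Setting this equal to demand: 1576 - 8Pb = 3 + 3Pb, so Pb = 143.
Sellers receive Ps = 143 + 44 = 187; Q' = 1576 − 8·143 = 432.
Buyers' price falls by P* − Pb = 155 − 143 = 12; sellers' price rises by Ps − P* = 187 − 155 = 32.
So consumers capture 12/44 = 3/11 of each unit of subsidy.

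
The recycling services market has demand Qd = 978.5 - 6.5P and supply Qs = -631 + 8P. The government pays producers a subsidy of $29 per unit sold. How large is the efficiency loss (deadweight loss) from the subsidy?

Deadweight loss = $1508

Pre-subsidy: 978.5 - 6.5P = -631 + 8P gives P* = 111, Q* = 257.
With the subsidy, sellers receive Ps = Pb + 29 for each unit, where Pb is the price buyers pay.
Supply in terms of Pb becomes Qs = -631 + 8(Pb + 29) = -399 + 8Pb. Setting this equal to demand: 978.5 - 6.5Pb = -399 + 8Pb, so Pb = 95.
Sellers receive Ps = 95 + 29 = 124; Q' = 978.5 − 6.5·95 = 361.
The subsidy expands output by 361 − 257 = 104 past the efficient level; on those units the gap between marginal cost and willingness to pay runs from 0 up to 29.
DWL = ½ × 29 × 104 = 1508.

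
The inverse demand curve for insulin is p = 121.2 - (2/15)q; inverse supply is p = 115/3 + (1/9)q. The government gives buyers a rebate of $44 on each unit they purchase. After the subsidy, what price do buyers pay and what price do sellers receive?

Pre-subsidy: 121.2 - (2/15)q = 115/3 + (1/9)q gives q* = 339 and p* = 76.
With the rebate, buyers effectively pay pb = ps − 44, where ps is the price sellers receive.
On the curves, pb = 121.2 - (2/15)q and ps = 115/3 + (1/9)q; the wedge ps − pb = 44 gives 115/3 + (1/9)q − (121.2 - (2/15)q) = 44, so q' = 519.
Then pb = 121.2 − (2/15)·519 = 52 and ps = 115/3 + (1/9)·519 = 96.

Buyers pay $52; sellers receive $96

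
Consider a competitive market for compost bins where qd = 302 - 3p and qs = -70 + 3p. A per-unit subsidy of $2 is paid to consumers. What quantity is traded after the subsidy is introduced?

q' = 119

Pre-subsidy: 302 - 3p = -70 + 3p gives p* = 62, q* = 116.
With the rebate, buyers effectively pay pb = ps − 2, where ps is the price sellers receive.
Demand in terms of ps becomes qd = 302 − 3(ps − 2) = 308 - 3ps. Setting this equal to supply: 308 - 3ps = -70 + 3ps, so ps = 63.
Buyers pay pb = 63 − 2 = 61; q' = -70 + 3·63 = 119.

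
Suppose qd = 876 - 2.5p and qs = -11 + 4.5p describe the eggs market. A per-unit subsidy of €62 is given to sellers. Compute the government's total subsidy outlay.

Government cost = 285944/7

Pre-subsidy: 876 - 2.5p = -11 + 4.5p gives p* = 887/7, q* = 7829/14.
With the subsidy, sellers receive ps = pb + 62 for each unit, where pb is the price buyers pay.
Supply in terms of pb becomes qs = -11 + 4.5(pb + 62) = 268 + 4.5pb. Setting this equal to demand: 876 - 2.5pb = 268 + 4.5pb, so pb = 608/7.
Sellers receive ps = 608/7 + 62 = 1042/7; q' = 876 − 2.5·(608/7) = 4612/7.
Government outlay = subsidy × quantity = 62 × 4612/7 = 285944/7.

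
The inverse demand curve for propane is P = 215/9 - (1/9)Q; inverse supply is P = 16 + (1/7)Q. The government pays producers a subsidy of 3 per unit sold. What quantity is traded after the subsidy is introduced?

Pre-subsidy: 215/9 - (1/9)Q = 16 + (1/7)Q gives Q* = 31.0625 and P* = 20.4375.
With the subsidy, sellers receive Ps = Pb + 3 for each unit, where Pb is the price buyers pay.
On the curves, Pb = 215/9 - (1/9)Q and Ps = 16 + (1/7)Q; the wedge Ps − Pb = 3 gives 16 + (1/7)Q − (215/9 - (1/9)Q) = 3, so Q' = 42.875.
Then Pb = 215/9 − (1/9)·42.875 = 19.125 and Ps = 16 + (1/7)·42.875 = 22.125.

Q' = 42.875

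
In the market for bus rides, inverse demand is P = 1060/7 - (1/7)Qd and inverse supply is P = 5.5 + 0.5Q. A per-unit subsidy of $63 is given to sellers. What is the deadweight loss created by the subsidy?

Deadweight loss = $3087

Pre-subsidy: 1060/7 - (1/7)Q = 5.5 + 0.5Q gives Q* = 227 and P* = 119.
With the subsidy, sellers receive Ps = Pb + 63 for each unit, where Pb is the price buyers pay.
On the curves, Pb = 1060/7 - (1/7)Q and Ps = 5.5 + 0.5Q; the wedge Ps − Pb = 63 gives 5.5 + 0.5Q − (1060/7 - (1/7)Q) = 63, so Q' = 325.
Then Pb = 1060/7 − (1/7)·325 = 105 and Ps = 5.5 + 0.5·325 = 168.
The subsidy expands output by 325 − 227 = 98 past the efficient level; on those units the gap between marginal cost and willingness to pay runs from 0 up to 63.
DWL = ½ × 63 × 98 = 3087.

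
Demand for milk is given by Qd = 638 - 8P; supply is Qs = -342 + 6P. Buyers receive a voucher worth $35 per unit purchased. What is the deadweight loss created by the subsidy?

Pre-subsidy: 638 - 8P = -342 + 6P gives P* = 70, Q* = 78.
With the rebate, buyers effectively pay Pb = Ps − 35, where Ps is the price sellers receive.
Demand in terms of Ps becomes Qd = 638 − 8(Ps − 35) = 918 - 8Ps. Setting this equal to supply: 918 - 8Ps = -342 + 6Ps, so Ps = 90.
Buyers pay Pb = 90 − 35 = 55; Q' = -342 + 6·90 = 198.
The subsidy expands output by 198 − 78 = 120 past the efficient level; on those units the gap between marginal cost and willingness to pay runs from 0 up to 35.
DWL = ½ × 35 × 120 = 2100.

Deadweight loss = $2100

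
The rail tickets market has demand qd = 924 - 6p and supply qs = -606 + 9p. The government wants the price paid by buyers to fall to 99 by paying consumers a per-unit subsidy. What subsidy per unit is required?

At a buyer price of 99, quantity demanded is 924 − 6·99 = 330.
Sellers supply 330 only when they receive ps with -606 + 9·ps = 330, i.e. ps = 104.
s = ps − pb = 104 − 99 = 5.

Required subsidy s = 5 per unit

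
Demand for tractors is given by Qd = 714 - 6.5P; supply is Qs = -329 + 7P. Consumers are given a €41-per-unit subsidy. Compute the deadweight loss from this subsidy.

Pre-subsidy: 714 - 6.5P = -329 + 7P gives P* = 2086/27, Q* = 5719/27.
With the rebate, buyers effectively pay Pb = Ps − 41, where Ps is the price sellers receive.
Demand in terms of Ps becomes Qd = 714 − 6.5(Ps − 41) = 980.5 - 6.5Ps. Setting this equal to supply: 980.5 - 6.5Ps = -329 + 7Ps, so Ps = 97.
Buyers pay Pb = 97 − 41 = 56; Q' = -329 + 7·97 = 350.
The subsidy expands output by 350 − 5719/27 = 3731/27 past the efficient level; on those units the gap between marginal cost and willingness to pay runs from 0 up to 41.
DWL = ½ × 41 × 3731/27 = 152971/54.

Deadweight loss = 152971/54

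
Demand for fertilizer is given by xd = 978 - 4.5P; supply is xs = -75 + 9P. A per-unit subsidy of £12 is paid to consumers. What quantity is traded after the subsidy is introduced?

x' = 663

Pre-subsidy: 978 - 4.5P = -75 + 9P gives P* = 78, x* = 627.
With the rebate, buyers effectively pay Pb = Ps − 12, where Ps is the price sellers receive.
Demand in terms of Ps becomes xd = 978 − 4.5(Ps − 12) = 1032 - 4.5Ps. Setting this equal to supply: 1032 - 4.5Ps = -75 + 9Ps, so Ps = 82.
Buyers pay Pb = 82 − 12 = 70; x' = -75 + 9·82 = 663.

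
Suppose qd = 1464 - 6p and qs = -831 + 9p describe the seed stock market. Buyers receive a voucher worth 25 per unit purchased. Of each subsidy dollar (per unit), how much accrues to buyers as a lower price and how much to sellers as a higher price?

Buyers gain 15 per unit; sellers gain 10 per unit

Pre-subsidy: 1464 - 6p = -831 + 9p gives p* = 153, q* = 546.
With the rebate, buyers effectively pay pb = ps − 25, where ps is the price sellers receive.
Demand in terms of ps becomes qd = 1464 − 6(ps − 25) = 1614 - 6ps. Setting this equal to supply: 1614 - 6ps = -831 + 9ps, so ps = 163.
Buyers pay pb = 163 − 25 = 138; q' = -831 + 9·163 = 636.
Buyers' price falls by p* − pb = 153 − 138 = 15; sellers' price rises by ps − p* = 163 − 153 = 10.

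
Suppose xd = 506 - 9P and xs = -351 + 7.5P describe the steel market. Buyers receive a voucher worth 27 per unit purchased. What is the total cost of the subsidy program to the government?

Government cost = 4023

Pre-subsidy: 506 - 9P = -351 + 7.5P gives P* = 1714/33, x* = 424/11.
With the rebate, buyers effectively pay Pb = Ps − 27, where Ps is the price sellers receive.
Demand in terms of Ps becomes xd = 506 − 9(Ps − 27) = 749 - 9Ps. Setting this equal to supply: 749 - 9Ps = -351 + 7.5Ps, so Ps = 200/3.
Buyers pay Pb = 200/3 − 27 = 119/3; x' = -351 + 7.5·(200/3) = 149.
Government outlay = subsidy × quantity = 27 × 149 = 4023.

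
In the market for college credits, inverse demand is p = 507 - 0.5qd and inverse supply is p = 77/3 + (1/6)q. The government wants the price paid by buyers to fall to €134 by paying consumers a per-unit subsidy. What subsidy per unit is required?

Required subsidy s = €16 per unit

At a buyer price of 134, quantity demanded is 1014 − 2·134 = 746.
Sellers supply 746 only when they receive ps = 77/3 + (1/6)·746 = 150.
s = ps − pb = 150 − 134 = 16.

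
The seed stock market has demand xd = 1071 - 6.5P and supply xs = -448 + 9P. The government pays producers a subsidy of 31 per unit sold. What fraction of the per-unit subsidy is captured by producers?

Producer share = 13/31

Pre-subsidy: 1071 - 6.5P = -448 + 9P gives P* = 98, x* = 434.
With the subsidy, sellers receive Ps = Pb + 31 for each unit, where Pb is the price buyers pay.
Supply in terms of Pb becomes xs = -448 + 9(Pb + 31) = -169 + 9Pb. Setting this equal to demand: 1071 - 6.5Pb = -169 + 9Pb, so Pb = 80.
Sellers receive Ps = 80 + 31 = 111; x' = 1071 − 6.5·80 = 551.
Buyers' price falls by P* − Pb = 98 − 80 = 18; sellers' price rises by Ps − P* = 111 − 98 = 13.
So producers capture 13/31 = 13/31 of each unit of subsidy.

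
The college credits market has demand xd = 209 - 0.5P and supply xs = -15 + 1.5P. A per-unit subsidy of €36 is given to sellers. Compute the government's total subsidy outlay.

Pre-subsidy: 209 - 0.5P = -15 + 1.5P gives P* = 112, x* = 153.
With the subsidy, sellers receive Ps = Pb + 36 for each unit, where Pb is the price buyers pay.
Supply in terms of Pb becomes xs = -15 + 1.5(Pb + 36) = 39 + 1.5Pb. Setting this equal to demand: 209 - 0.5Pb = 39 + 1.5Pb, so Pb = 85.
Sellers receive Ps = 85 + 36 = 121; x' = 209 − 0.5·85 = 166.5.
Government outlay = subsidy × quantity = 36 × 166.5 = 5994.

Government cost = €5994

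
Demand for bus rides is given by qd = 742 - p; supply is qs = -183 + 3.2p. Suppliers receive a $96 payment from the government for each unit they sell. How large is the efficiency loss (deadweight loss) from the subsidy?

Deadweight loss = 24576/7

Pre-subsidy: 742 - p = -183 + 3.2p gives p* = 4625/21, q* = 10957/21.
With the subsidy, sellers receive ps = pb + 96 for each unit, where pb is the price buyers pay.
Supply in terms of pb becomes qs = -183 + 3.2(pb + 96) = 124.2 + 3.2pb. Setting this equal to demand: 742 - pb = 124.2 + 3.2pb, so pb = 3089/21.
Sellers receive ps = 3089/21 + 96 = 5105/21; q' = 742 − 1·(3089/21) = 12493/21.
The subsidy expands output by 12493/21 − 10957/21 = 512/7 past the efficient level; on those units the gap between marginal cost and willingness to pay runs from 0 up to 96.
DWL = ½ × 96 × 512/7 = 24576/7.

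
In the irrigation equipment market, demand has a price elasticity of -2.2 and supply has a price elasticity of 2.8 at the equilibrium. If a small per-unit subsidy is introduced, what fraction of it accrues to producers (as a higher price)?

Producer share = 0.44

For a small subsidy around the equilibrium, the benefit split depends on the relative slopes, which at a point are proportional to the elasticities.
Buyer share = εs/(εs + |εd|) = 2.8/(2.8 + 2.2) = 0.56; seller share = |εd|/(εs + |εd|) = 0.44.
So producers capture 0.44 of the subsidy.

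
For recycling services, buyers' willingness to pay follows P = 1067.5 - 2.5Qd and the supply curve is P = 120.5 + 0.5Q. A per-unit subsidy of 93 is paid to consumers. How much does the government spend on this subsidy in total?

Pre-subsidy: 1067.5 - 2.5Q = 120.5 + 0.5Q gives Q* = 947/3 and P* = 835/3.
With the rebate, buyers effectively pay Pb = Ps − 93, where Ps is the price sellers receive.
On the curves, Pb = 1067.5 - 2.5Q and Ps = 120.5 + 0.5Q; the wedge Ps − Pb = 93 gives 120.5 + 0.5Q − (1067.5 - 2.5Q) = 93, so Q' = 1040/3.
Then Pb = 1067.5 − 2.5·(1040/3) = 1205/6 and Ps = 120.5 + 0.5·(1040/3) = 1763/6.
Government outlay = subsidy × quantity = 93 × 1040/3 = 32240.

Government cost = 32240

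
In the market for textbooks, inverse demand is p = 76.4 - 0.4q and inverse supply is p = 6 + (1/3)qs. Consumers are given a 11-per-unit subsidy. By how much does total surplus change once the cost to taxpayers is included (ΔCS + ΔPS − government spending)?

Pre-subsidy: 76.4 - 0.4q = 6 + (1/3)q gives q* = 96 and p* = 38.
With the rebate, buyers effectively pay pb = ps − 11, where ps is the price sellers receive.
On the curves, pb = 76.4 - 0.4q and ps = 6 + (1/3)q; the wedge ps − pb = 11 gives 6 + (1/3)q − (76.4 - 0.4q) = 11, so q' = 111.
Then pb = 76.4 − 0.4·111 = 32 and ps = 6 + (1/3)·111 = 43.
ΔCS = ½(96 + 111)(38 − 32) = 621; ΔPS = ½(96 + 111)(43 − 38) = 517.5.
Government spending = 11 × 111 = 1221.
Net change = 621 + 517.5 − 1221 = -82.5. The loss equals the DWL triangle ½·11·15.

Net change in total surplus = -82.5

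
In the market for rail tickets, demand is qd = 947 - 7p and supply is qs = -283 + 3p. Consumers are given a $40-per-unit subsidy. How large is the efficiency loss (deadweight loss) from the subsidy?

Deadweight loss = $1680

Pre-subsidy: 947 - 7p = -283 + 3p gives p* = 123, q* = 86.
With the rebate, buyers effectively pay pb = ps − 40, where ps is the price sellers receive.
Demand in terms of ps becomes qd = 947 − 7(ps − 40) = 1227 - 7ps. Setting this equal to supply: 1227 - 7ps = -283 + 3ps, so ps = 151.
Buyers pay pb = 151 − 40 = 111; q' = -283 + 3·151 = 170.
The subsidy expands output by 170 − 86 = 84 past the efficient level; on those units the gap between marginal cost and willingness to pay runs from 0 up to 40.
DWL = ½ × 40 × 84 = 1680.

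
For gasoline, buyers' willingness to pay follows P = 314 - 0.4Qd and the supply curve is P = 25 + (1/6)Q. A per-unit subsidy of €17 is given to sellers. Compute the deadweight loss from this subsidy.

Deadweight loss = €255

Pre-subsidy: 314 - 0.4Q = 25 + (1/6)Q gives Q* = 510 and P* = 110.
With the subsidy, sellers receive Ps = Pb + 17 for each unit, where Pb is the price buyers pay.
On the curves, Pb = 314 - 0.4Q and Ps = 25 + (1/6)Q; the wedge Ps − Pb = 17 gives 25 + (1/6)Q − (314 - 0.4Q) = 17, so Q' = 540.
Then Pb = 314 − 0.4·540 = 98 and Ps = 25 + (1/6)·540 = 115.
The subsidy expands output by 540 − 510 = 30 past the efficient level; on those units the gap between marginal cost and willingness to pay runs from 0 up to 17.
DWL = ½ × 17 × 30 = 255.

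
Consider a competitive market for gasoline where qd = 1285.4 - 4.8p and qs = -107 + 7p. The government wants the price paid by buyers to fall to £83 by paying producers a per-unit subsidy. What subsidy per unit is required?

At a buyer price of 83, quantity demanded is 1285.4 − 4.8·83 = 887.
Sellers supply 887 only when they receive ps with -107 + 7·ps = 887, i.e. ps = 142.
s = ps − pb = 142 − 83 = 59.

Required subsidy s = £59 per unit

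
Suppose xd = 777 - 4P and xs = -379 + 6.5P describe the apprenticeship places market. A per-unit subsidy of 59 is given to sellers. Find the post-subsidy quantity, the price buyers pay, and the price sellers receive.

x' = 3379/7; buyers pay 515/7; sellers receive 928/7

Pre-subsidy: 777 - 4P = -379 + 6.5P gives P* = 2312/21, x* = 7069/21.
With the subsidy, sellers receive Ps = Pb + 59 for each unit, where Pb is the price buyers pay.
Supply in terms of Pb becomes xs = -379 + 6.5(Pb + 59) = 4.5 + 6.5Pb. Setting this equal to demand: 777 - 4Pb = 4.5 + 6.5Pb, so Pb = 515/7.
Sellers receive Ps = 515/7 + 59 = 928/7; x' = 777 − 4·(515/7) = 3379/7.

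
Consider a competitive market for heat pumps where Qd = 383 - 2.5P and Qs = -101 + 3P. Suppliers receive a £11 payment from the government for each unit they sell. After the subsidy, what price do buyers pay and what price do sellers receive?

Pre-subsidy: 383 - 2.5P = -101 + 3P gives P* = 88, Q* = 163.
With the subsidy, sellers receive Ps = Pb + 11 for each unit, where Pb is the price buyers pay.
Supply in terms of Pb becomes Qs = -101 + 3(Pb + 11) = -68 + 3Pb. Setting this equal to demand: 383 - 2.5Pb = -68 + 3Pb, so Pb = 82.
Sellers receive Ps = 82 + 11 = 93; Q' = 383 − 2.5·82 = 178.

Buyers pay £82; sellers receive £93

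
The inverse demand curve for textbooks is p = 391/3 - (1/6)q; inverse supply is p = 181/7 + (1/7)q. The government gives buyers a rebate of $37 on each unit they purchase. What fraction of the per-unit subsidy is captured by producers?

Producer share = 6/13

Pre-subsidy: 391/3 - (1/6)q = 181/7 + (1/7)q gives q* = 4388/13 and p* = 963/13.
With the rebate, buyers effectively pay pb = ps − 37, where ps is the price sellers receive.
On the curves, pb = 391/3 - (1/6)q and ps = 181/7 + (1/7)q; the wedge ps − pb = 37 gives 181/7 + (1/7)q − (391/3 - (1/6)q) = 37, so q' = 5942/13.
Then pb = 391/3 − (1/6)·(5942/13) = 704/13 and ps = 181/7 + (1/7)·(5942/13) = 1185/13.
Buyers' price falls by p* − pb = 963/13 − 704/13 = 259/13; sellers' price rises by ps − p* = 1185/13 − 963/13 = 222/13.
So producers capture (222/13)/37 = 6/13 of each unit of subsidy.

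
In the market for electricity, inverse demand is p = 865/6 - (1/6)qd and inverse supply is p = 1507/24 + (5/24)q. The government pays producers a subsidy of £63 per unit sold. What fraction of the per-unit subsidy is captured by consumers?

Consumer share = 4/9

Pre-subsidy: 865/6 - (1/6)q = 1507/24 + (5/24)q gives q* = 217 and p* = 108.
With the subsidy, sellers receive ps = pb + 63 for each unit, where pb is the price buyers pay.
On the curves, pb = 865/6 - (1/6)q and ps = 1507/24 + (5/24)q; the wedge ps − pb = 63 gives 1507/24 + (5/24)q − (865/6 - (1/6)q) = 63, so q' = 385.
Then pb = 865/6 − (1/6)·385 = 80 and ps = 1507/24 + (5/24)·385 = 143.
Buyers' price falls by p* − pb = 108 − 80 = 28; sellers' price rises by ps − p* = 143 − 108 = 35.
So consumers capture 28/63 = 4/9 of each unit of subsidy.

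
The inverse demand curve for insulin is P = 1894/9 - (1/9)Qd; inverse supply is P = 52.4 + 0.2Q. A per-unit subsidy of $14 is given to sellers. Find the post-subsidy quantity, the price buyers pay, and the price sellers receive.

Q' = 553; buyers pay $149; sellers receive $163

Pre-subsidy: 1894/9 - (1/9)Q = 52.4 + 0.2Q gives Q* = 508 and P* = 154.
With the subsidy, sellers receive Ps = Pb + 14 for each unit, where Pb is the price buyers pay.
On the curves, Pb = 1894/9 - (1/9)Q and Ps = 52.4 + 0.2Q; the wedge Ps − Pb = 14 gives 52.4 + 0.2Q − (1894/9 - (1/9)Q) = 14, so Q' = 553.
Then Pb = 1894/9 − (1/9)·553 = 149 and Ps = 52.4 + 0.2·553 = 163.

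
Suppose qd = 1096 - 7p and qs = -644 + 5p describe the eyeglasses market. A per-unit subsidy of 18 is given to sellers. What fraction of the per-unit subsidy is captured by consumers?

Consumer share = 5/12

Pre-subsidy: 1096 - 7p = -644 + 5p gives p* = 145, q* = 81.
With the subsidy, sellers receive ps = pb + 18 for each unit, where pb is the price buyers pay.
Supply in terms of pb becomes qs = -644 + 5(pb + 18) = -554 + 5pb. Setting this equal to demand: 1096 - 7pb = -554 + 5pb, so pb = 137.5.
Sellers receive ps = 137.5 + 18 = 155.5; q' = 1096 − 7·137.5 = 133.5.
Buyers' price falls by p* − pb = 145 − 137.5 = 7.5; sellers' price rises by ps − p* = 155.5 − 145 = 10.5.
So consumers capture 7.5/18 = 5/12 of each unit of subsidy.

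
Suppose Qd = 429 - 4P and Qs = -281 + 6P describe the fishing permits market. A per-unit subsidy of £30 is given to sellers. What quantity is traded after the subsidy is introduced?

Q' = 217

Pre-subsidy: 429 - 4P = -281 + 6P gives P* = 71, Q* = 145.
With the subsidy, sellers receive Ps = Pb + 30 for each unit, where Pb is the price buyers pay.
Supply in terms of Pb becomes Qs = -281 + 6(Pb + 30) = -101 + 6Pb. Setting this equal to demand: 429 - 4Pb = -101 + 6Pb, so Pb = 53.
Sellers receive Ps = 53 + 30 = 83; Q' = 429 − 4·53 = 217.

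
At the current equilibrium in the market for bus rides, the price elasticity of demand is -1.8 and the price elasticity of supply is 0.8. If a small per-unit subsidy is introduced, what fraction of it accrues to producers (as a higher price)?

Producer share = 9/13

For a small subsidy around the equilibrium, the benefit split depends on the relative slopes, which at a point are proportional to the elasticities.
Buyer share = εs/(εs + |εd|) = 0.8/(0.8 + 1.8) = 4/13; seller share = |εd|/(εs + |εd|) = 9/13.
So producers capture 9/13 of the subsidy.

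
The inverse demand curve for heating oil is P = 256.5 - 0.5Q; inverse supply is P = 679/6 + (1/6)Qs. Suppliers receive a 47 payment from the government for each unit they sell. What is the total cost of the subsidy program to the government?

Government cost = 13418.5

Pre-subsidy: 256.5 - 0.5Q = 679/6 + (1/6)Q gives Q* = 215 and P* = 149.
With the subsidy, sellers receive Ps = Pb + 47 for each unit, where Pb is the price buyers pay.
On the curves, Pb = 256.5 - 0.5Q and Ps = 679/6 + (1/6)Q; the wedge Ps − Pb = 47 gives 679/6 + (1/6)Q − (256.5 - 0.5Q) = 47, so Q' = 285.5.
Then Pb = 256.5 − 0.5·285.5 = 113.75 and Ps = 679/6 + (1/6)·285.5 = 160.75.
Government outlay = subsidy × quantity = 47 × 285.5 = 13418.5.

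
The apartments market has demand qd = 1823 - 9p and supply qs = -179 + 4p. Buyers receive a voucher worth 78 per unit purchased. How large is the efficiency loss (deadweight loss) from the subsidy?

Deadweight loss = 8424

Pre-subsidy: 1823 - 9p = -179 + 4p gives p* = 154, q* = 437.
With the rebate, buyers effectively pay pb = ps − 78, where ps is the price sellers receive.
Demand in terms of ps becomes qd = 1823 − 9(ps − 78) = 2525 - 9ps. Setting this equal to supply: 2525 - 9ps = -179 + 4ps, so ps = 208.
Buyers pay pb = 208 − 78 = 130; q' = -179 + 4·208 = 653.
The subsidy expands output by 653 − 437 = 216 past the efficient level; on those units the gap between marginal cost and willingness to pay runs from 0 up to 78.
DWL = ½ × 78 × 216 = 8424.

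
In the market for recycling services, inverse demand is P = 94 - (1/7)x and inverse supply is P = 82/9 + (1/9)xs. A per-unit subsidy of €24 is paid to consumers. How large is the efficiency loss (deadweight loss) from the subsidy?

Deadweight loss = €1134

Pre-subsidy: 94 - (1/7)x = 82/9 + (1/9)x gives x* = 334.25 and P* = 46.25.
With the rebate, buyers effectively pay Pb = Ps − 24, where Ps is the price sellers receive.
On the curves, Pb = 94 - (1/7)x and Ps = 82/9 + (1/9)x; the wedge Ps − Pb = 24 gives 82/9 + (1/9)x − (94 - (1/7)x) = 24, so x' = 428.75.
Then Pb = 94 − (1/7)·428.75 = 32.75 and Ps = 82/9 + (1/9)·428.75 = 56.75.
The subsidy expands output by 428.75 − 334.25 = 94.5 past the efficient level; on those units the gap between marginal cost and willingness to pay runs from 0 up to 24.
DWL = ½ × 24 × 94.5 = 1134.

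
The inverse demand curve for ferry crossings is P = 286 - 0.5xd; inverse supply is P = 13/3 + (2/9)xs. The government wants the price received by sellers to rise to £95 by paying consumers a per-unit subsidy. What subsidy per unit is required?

Required subsidy s = £13 per unit

At a seller price of 95, quantity supplied is -19.5 + 4.5·95 = 408.
Buyers absorb 408 only when they pay Pb = 286 − 0.5·408 = 82.
s = Ps − Pb = 95 − 82 = 13.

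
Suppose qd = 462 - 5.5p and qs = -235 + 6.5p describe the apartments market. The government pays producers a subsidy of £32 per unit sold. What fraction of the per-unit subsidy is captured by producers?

Pre-subsidy: 462 - 5.5p = -235 + 6.5p gives p* = 697/12, q* = 3421/24.
With the subsidy, sellers receive ps = pb + 32 for each unit, where pb is the price buyers pay.
Supply in terms of pb becomes qs = -235 + 6.5(pb + 32) = -27 + 6.5pb. Setting this equal to demand: 462 - 5.5pb = -27 + 6.5pb, so pb = 40.75.
Sellers receive ps = 40.75 + 32 = 72.75; q' = 462 − 5.5·40.75 = 237.875.
Buyers' price falls by p* − pb = 697/12 − 40.75 = 52/3; sellers' price rises by ps − p* = 72.75 − 697/12 = 44/3.
So producers capture (44/3)/32 = 11/24 of each unit of subsidy.

Producer share = 11/24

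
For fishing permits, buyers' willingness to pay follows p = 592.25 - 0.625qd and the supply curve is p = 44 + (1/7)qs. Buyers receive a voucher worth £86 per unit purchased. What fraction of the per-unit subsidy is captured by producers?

Pre-subsidy: 592.25 - 0.625q = 44 + (1/7)q gives q* = 714 and p* = 146.
With the rebate, buyers effectively pay pb = ps − 86, where ps is the price sellers receive.
On the curves, pb = 592.25 - 0.625q and ps = 44 + (1/7)q; the wedge ps − pb = 86 gives 44 + (1/7)q − (592.25 - 0.625q) = 86, so q' = 826.
Then pb = 592.25 − 0.625·826 = 76 and ps = 44 + (1/7)·826 = 162.
Buyers' price falls by p* − pb = 146 − 76 = 70; sellers' price rises by ps − p* = 162 − 146 = 16.
So producers capture 16/86 = 8/43 of each unit of subsidy.

Producer share = 8/43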